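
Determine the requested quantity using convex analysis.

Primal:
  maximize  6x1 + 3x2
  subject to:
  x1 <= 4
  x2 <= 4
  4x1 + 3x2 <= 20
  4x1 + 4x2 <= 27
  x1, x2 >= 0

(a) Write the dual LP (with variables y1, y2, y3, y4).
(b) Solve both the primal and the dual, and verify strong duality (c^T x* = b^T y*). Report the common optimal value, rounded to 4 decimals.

The standard primal-dual pair for 'max c^T x s.t. A x <= b, x >= 0' is:
  Dual:  min b^T y  s.t.  A^T y >= c,  y >= 0.

So the dual LP is:
  minimize  4y1 + 4y2 + 20y3 + 27y4
  subject to:
    y1 + 4y3 + 4y4 >= 6
    y2 + 3y3 + 4y4 >= 3
    y1, y2, y3, y4 >= 0

Solving the primal: x* = (4, 1.3333).
  primal value c^T x* = 28.
Solving the dual: y* = (2, 0, 1, 0).
  dual value b^T y* = 28.
Strong duality: c^T x* = b^T y*. Confirmed.

28


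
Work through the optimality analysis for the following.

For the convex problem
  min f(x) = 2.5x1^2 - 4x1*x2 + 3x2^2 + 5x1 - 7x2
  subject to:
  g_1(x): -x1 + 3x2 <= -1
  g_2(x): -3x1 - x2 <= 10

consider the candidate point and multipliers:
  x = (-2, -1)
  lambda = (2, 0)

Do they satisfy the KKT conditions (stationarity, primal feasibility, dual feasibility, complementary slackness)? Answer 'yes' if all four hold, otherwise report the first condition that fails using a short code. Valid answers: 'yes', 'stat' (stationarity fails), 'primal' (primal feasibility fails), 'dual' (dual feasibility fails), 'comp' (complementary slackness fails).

Gradient of f: grad f(x) = Q x + c = (-1, -5)
Constraint values g_i(x) = a_i^T x - b_i:
  g_1((-2, -1)) = 0
  g_2((-2, -1)) = -3
Stationarity residual: grad f(x) + sum_i lambda_i a_i = (-3, 1)
  -> stationarity FAILS
Primal feasibility (all g_i <= 0): OK
Dual feasibility (all lambda_i >= 0): OK
Complementary slackness (lambda_i * g_i(x) = 0 for all i): OK

Verdict: the first failing condition is stationarity -> stat.

stat


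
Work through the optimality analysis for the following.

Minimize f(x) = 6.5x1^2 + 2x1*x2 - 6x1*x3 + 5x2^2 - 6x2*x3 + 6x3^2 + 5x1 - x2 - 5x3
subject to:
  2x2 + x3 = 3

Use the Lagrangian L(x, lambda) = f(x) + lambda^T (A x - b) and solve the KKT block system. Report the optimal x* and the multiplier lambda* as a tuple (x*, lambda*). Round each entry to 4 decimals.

Form the Lagrangian:
  L(x, lambda) = (1/2) x^T Q x + c^T x + lambda^T (A x - b)
Stationarity (grad_x L = 0): Q x + c + A^T lambda = 0.
Primal feasibility: A x = b.

This gives the KKT block system:
  [ Q   A^T ] [ x     ]   [-c ]
  [ A    0  ] [ lambda ] = [ b ]

Solving the linear system:
  x*      = (-0.0782, 1.0011, 0.9977)
  lambda* = (-1.4345)
  f(x*)   = -1.0385

x* = (-0.0782, 1.0011, 0.9977), lambda* = (-1.4345)


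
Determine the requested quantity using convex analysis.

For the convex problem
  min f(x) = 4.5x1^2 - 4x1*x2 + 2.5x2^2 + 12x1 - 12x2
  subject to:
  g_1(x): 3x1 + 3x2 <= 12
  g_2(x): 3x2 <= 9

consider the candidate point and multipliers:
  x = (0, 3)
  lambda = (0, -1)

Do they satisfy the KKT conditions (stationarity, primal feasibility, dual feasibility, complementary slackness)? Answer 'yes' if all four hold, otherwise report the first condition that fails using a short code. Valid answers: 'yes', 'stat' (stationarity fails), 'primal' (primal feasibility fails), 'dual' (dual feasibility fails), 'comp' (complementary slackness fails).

Gradient of f: grad f(x) = Q x + c = (0, 3)
Constraint values g_i(x) = a_i^T x - b_i:
  g_1((0, 3)) = -3
  g_2((0, 3)) = 0
Stationarity residual: grad f(x) + sum_i lambda_i a_i = (0, 0)
  -> stationarity OK
Primal feasibility (all g_i <= 0): OK
Dual feasibility (all lambda_i >= 0): FAILS
Complementary slackness (lambda_i * g_i(x) = 0 for all i): OK

Verdict: the first failing condition is dual_feasibility -> dual.

dual


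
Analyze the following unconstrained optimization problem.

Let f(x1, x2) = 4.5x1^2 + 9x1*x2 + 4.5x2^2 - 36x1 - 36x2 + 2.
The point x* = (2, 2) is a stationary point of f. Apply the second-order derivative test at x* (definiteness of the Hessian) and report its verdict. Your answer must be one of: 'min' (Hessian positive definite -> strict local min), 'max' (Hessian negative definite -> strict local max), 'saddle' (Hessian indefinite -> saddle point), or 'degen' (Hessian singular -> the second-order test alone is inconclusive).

Compute the Hessian H = grad^2 f:
  H = [[9, 9], [9, 9]]
Verify stationarity: grad f(x*) = H x* + g = (0, 0).
Eigenvalues of H: 0, 18.
H has a zero eigenvalue (singular; positive semidefinite but not definite), so H is neither positive definite, negative definite, nor indefinite. The second-order test alone is inconclusive -> degen.
(Indeed, f is constant along the null direction of H through x*, so x* is not a strict local extremum.)

degen


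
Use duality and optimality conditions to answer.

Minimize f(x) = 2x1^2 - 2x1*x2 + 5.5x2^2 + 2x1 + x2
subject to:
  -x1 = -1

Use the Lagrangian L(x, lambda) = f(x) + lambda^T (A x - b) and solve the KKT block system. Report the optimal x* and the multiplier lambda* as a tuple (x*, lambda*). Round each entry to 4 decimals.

Form the Lagrangian:
  L(x, lambda) = (1/2) x^T Q x + c^T x + lambda^T (A x - b)
Stationarity (grad_x L = 0): Q x + c + A^T lambda = 0.
Primal feasibility: A x = b.

This gives the KKT block system:
  [ Q   A^T ] [ x     ]   [-c ]
  [ A    0  ] [ lambda ] = [ b ]

Solving the linear system:
  x*      = (1, 0.0909)
  lambda* = (5.8182)
  f(x*)   = 3.9545

x* = (1, 0.0909), lambda* = (5.8182)


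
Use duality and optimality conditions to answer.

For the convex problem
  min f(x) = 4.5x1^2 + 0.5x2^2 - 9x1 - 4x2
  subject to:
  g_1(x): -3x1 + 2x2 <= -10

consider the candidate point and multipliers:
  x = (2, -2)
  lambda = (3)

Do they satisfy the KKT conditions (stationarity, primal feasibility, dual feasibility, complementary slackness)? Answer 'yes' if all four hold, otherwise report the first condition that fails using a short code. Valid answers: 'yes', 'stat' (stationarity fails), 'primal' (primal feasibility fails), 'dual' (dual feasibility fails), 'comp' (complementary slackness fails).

Gradient of f: grad f(x) = Q x + c = (9, -6)
Constraint values g_i(x) = a_i^T x - b_i:
  g_1((2, -2)) = 0
Stationarity residual: grad f(x) + sum_i lambda_i a_i = (0, 0)
  -> stationarity OK
Primal feasibility (all g_i <= 0): OK
Dual feasibility (all lambda_i >= 0): OK
Complementary slackness (lambda_i * g_i(x) = 0 for all i): OK

Verdict: yes, KKT holds.

yes


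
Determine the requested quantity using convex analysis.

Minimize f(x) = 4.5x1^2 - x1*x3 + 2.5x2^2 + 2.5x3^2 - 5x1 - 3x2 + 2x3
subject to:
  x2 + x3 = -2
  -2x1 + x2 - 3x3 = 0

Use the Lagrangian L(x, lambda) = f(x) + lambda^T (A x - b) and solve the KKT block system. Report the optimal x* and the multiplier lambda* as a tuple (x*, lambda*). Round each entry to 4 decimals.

Form the Lagrangian:
  L(x, lambda) = (1/2) x^T Q x + c^T x + lambda^T (A x - b)
Stationarity (grad_x L = 0): Q x + c + A^T lambda = 0.
Primal feasibility: A x = b.

This gives the KKT block system:
  [ Q   A^T ] [ x     ]   [-c ]
  [ A    0  ] [ lambda ] = [ b ]

Solving the linear system:
  x*      = (0.76, -1.12, -0.88)
  lambda* = (7.24, 1.36)
  f(x*)   = 6.14

x* = (0.76, -1.12, -0.88), lambda* = (7.24, 1.36)


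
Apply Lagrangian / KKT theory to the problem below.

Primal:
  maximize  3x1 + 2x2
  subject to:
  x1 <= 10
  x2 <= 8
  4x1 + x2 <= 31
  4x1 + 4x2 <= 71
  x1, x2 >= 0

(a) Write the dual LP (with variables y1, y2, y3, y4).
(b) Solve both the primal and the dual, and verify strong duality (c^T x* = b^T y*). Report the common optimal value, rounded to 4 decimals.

The standard primal-dual pair for 'max c^T x s.t. A x <= b, x >= 0' is:
  Dual:  min b^T y  s.t.  A^T y >= c,  y >= 0.

So the dual LP is:
  minimize  10y1 + 8y2 + 31y3 + 71y4
  subject to:
    y1 + 4y3 + 4y4 >= 3
    y2 + y3 + 4y4 >= 2
    y1, y2, y3, y4 >= 0

Solving the primal: x* = (5.75, 8).
  primal value c^T x* = 33.25.
Solving the dual: y* = (0, 1.25, 0.75, 0).
  dual value b^T y* = 33.25.
Strong duality: c^T x* = b^T y*. Confirmed.

33.25


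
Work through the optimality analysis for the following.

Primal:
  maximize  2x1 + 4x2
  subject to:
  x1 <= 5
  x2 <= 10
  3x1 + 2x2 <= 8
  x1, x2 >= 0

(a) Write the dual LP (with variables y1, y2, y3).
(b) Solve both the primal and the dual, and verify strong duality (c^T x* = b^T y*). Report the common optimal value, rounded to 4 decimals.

The standard primal-dual pair for 'max c^T x s.t. A x <= b, x >= 0' is:
  Dual:  min b^T y  s.t.  A^T y >= c,  y >= 0.

So the dual LP is:
  minimize  5y1 + 10y2 + 8y3
  subject to:
    y1 + 3y3 >= 2
    y2 + 2y3 >= 4
    y1, y2, y3 >= 0

Solving the primal: x* = (0, 4).
  primal value c^T x* = 16.
Solving the dual: y* = (0, 0, 2).
  dual value b^T y* = 16.
Strong duality: c^T x* = b^T y*. Confirmed.

16


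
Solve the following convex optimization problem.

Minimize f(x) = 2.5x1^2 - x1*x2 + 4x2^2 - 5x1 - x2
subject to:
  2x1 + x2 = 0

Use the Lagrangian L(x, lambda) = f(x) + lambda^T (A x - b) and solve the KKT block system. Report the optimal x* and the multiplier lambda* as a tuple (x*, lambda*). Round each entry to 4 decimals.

Form the Lagrangian:
  L(x, lambda) = (1/2) x^T Q x + c^T x + lambda^T (A x - b)
Stationarity (grad_x L = 0): Q x + c + A^T lambda = 0.
Primal feasibility: A x = b.

This gives the KKT block system:
  [ Q   A^T ] [ x     ]   [-c ]
  [ A    0  ] [ lambda ] = [ b ]

Solving the linear system:
  x*      = (0.0732, -0.1463)
  lambda* = (2.2439)
  f(x*)   = -0.1098

x* = (0.0732, -0.1463), lambda* = (2.2439)


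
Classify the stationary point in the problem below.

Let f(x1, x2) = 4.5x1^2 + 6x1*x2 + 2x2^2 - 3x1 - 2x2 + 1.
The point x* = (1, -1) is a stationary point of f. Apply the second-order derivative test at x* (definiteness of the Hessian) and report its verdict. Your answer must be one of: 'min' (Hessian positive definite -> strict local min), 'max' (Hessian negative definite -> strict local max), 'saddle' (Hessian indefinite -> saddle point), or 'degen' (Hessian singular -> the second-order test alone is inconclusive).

Compute the Hessian H = grad^2 f:
  H = [[9, 6], [6, 4]]
Verify stationarity: grad f(x*) = H x* + g = (0, 0).
Eigenvalues of H: 0, 13.
H has a zero eigenvalue (singular; positive semidefinite but not definite), so H is neither positive definite, negative definite, nor indefinite. The second-order test alone is inconclusive -> degen.
(Indeed, f is constant along the null direction of H through x*, so x* is not a strict local extremum.)

degen


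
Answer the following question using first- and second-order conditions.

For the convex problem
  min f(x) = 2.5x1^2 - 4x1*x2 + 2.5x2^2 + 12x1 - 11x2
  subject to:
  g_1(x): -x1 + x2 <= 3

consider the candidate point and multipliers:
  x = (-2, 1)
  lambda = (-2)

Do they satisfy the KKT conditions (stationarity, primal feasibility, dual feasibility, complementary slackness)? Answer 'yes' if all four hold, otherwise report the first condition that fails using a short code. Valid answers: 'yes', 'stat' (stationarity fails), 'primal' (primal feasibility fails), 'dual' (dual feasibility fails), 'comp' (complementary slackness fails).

Gradient of f: grad f(x) = Q x + c = (-2, 2)
Constraint values g_i(x) = a_i^T x - b_i:
  g_1((-2, 1)) = 0
Stationarity residual: grad f(x) + sum_i lambda_i a_i = (0, 0)
  -> stationarity OK
Primal feasibility (all g_i <= 0): OK
Dual feasibility (all lambda_i >= 0): FAILS
Complementary slackness (lambda_i * g_i(x) = 0 for all i): OK

Verdict: the first failing condition is dual_feasibility -> dual.

dual


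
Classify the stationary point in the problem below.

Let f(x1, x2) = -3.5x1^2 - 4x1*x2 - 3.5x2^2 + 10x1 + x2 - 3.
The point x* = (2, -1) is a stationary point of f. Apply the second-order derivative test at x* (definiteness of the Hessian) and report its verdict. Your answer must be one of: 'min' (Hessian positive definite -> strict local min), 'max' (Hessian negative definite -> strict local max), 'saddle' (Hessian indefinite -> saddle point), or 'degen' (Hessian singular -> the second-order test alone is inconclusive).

Compute the Hessian H = grad^2 f:
  H = [[-7, -4], [-4, -7]]
Verify stationarity: grad f(x*) = H x* + g = (0, 0).
Eigenvalues of H: -11, -3.
Both eigenvalues < 0, so H is negative definite -> x* is a strict local max.

max


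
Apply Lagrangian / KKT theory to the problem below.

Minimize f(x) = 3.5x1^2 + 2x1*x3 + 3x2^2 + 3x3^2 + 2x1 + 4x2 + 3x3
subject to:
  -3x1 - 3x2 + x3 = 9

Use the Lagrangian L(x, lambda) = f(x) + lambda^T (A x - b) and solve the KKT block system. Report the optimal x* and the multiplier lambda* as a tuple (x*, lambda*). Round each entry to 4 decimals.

Form the Lagrangian:
  L(x, lambda) = (1/2) x^T Q x + c^T x + lambda^T (A x - b)
Stationarity (grad_x L = 0): Q x + c + A^T lambda = 0.
Primal feasibility: A x = b.

This gives the KKT block system:
  [ Q   A^T ] [ x     ]   [-c ]
  [ A    0  ] [ lambda ] = [ b ]

Solving the linear system:
  x*      = (-1.2308, -1.6859, 0.25)
  lambda* = (-2.0385)
  f(x*)   = 4.9455

x* = (-1.2308, -1.6859, 0.25), lambda* = (-2.0385)


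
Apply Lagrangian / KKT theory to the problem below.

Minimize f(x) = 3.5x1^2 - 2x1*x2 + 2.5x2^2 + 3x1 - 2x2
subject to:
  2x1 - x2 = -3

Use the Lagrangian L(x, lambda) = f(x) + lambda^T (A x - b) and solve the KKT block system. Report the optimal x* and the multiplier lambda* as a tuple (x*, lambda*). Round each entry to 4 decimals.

Form the Lagrangian:
  L(x, lambda) = (1/2) x^T Q x + c^T x + lambda^T (A x - b)
Stationarity (grad_x L = 0): Q x + c + A^T lambda = 0.
Primal feasibility: A x = b.

This gives the KKT block system:
  [ Q   A^T ] [ x     ]   [-c ]
  [ A    0  ] [ lambda ] = [ b ]

Solving the linear system:
  x*      = (-1.2105, 0.5789)
  lambda* = (3.3158)
  f(x*)   = 2.5789

x* = (-1.2105, 0.5789), lambda* = (3.3158)


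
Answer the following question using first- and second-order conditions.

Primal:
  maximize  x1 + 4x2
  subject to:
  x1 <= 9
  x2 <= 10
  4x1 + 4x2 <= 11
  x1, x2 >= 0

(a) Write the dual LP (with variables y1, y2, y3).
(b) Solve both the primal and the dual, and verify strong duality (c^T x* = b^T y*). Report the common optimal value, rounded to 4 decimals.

The standard primal-dual pair for 'max c^T x s.t. A x <= b, x >= 0' is:
  Dual:  min b^T y  s.t.  A^T y >= c,  y >= 0.

So the dual LP is:
  minimize  9y1 + 10y2 + 11y3
  subject to:
    y1 + 4y3 >= 1
    y2 + 4y3 >= 4
    y1, y2, y3 >= 0

Solving the primal: x* = (0, 2.75).
  primal value c^T x* = 11.
Solving the dual: y* = (0, 0, 1).
  dual value b^T y* = 11.
Strong duality: c^T x* = b^T y*. Confirmed.

11


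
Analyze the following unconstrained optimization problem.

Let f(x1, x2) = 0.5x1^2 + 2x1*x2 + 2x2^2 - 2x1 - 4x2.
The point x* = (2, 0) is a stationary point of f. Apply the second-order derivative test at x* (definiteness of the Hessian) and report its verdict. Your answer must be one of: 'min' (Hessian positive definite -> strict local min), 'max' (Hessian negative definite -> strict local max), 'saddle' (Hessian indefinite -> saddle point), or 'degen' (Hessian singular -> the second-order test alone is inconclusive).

Compute the Hessian H = grad^2 f:
  H = [[1, 2], [2, 4]]
Verify stationarity: grad f(x*) = H x* + g = (0, 0).
Eigenvalues of H: 0, 5.
H has a zero eigenvalue (singular; positive semidefinite but not definite), so H is neither positive definite, negative definite, nor indefinite. The second-order test alone is inconclusive -> degen.
(Indeed, f is constant along the null direction of H through x*, so x* is not a strict local extremum.)

degen


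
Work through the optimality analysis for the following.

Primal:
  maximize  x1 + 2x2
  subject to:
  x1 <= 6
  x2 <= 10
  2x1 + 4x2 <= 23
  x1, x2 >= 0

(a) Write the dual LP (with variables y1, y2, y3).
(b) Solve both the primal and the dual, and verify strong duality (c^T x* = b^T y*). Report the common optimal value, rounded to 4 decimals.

The standard primal-dual pair for 'max c^T x s.t. A x <= b, x >= 0' is:
  Dual:  min b^T y  s.t.  A^T y >= c,  y >= 0.

So the dual LP is:
  minimize  6y1 + 10y2 + 23y3
  subject to:
    y1 + 2y3 >= 1
    y2 + 4y3 >= 2
    y1, y2, y3 >= 0

Solving the primal: x* = (0, 5.75).
  primal value c^T x* = 11.5.
Solving the dual: y* = (0, 0, 0.5).
  dual value b^T y* = 11.5.
Strong duality: c^T x* = b^T y*. Confirmed.

11.5


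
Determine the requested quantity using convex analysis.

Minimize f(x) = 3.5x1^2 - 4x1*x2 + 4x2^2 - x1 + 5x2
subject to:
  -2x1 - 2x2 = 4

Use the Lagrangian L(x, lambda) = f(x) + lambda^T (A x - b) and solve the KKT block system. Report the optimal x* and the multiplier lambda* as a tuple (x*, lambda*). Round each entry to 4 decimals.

Form the Lagrangian:
  L(x, lambda) = (1/2) x^T Q x + c^T x + lambda^T (A x - b)
Stationarity (grad_x L = 0): Q x + c + A^T lambda = 0.
Primal feasibility: A x = b.

This gives the KKT block system:
  [ Q   A^T ] [ x     ]   [-c ]
  [ A    0  ] [ lambda ] = [ b ]

Solving the linear system:
  x*      = (-0.7826, -1.2174)
  lambda* = (-0.8043)
  f(x*)   = -1.0435

x* = (-0.7826, -1.2174), lambda* = (-0.8043)


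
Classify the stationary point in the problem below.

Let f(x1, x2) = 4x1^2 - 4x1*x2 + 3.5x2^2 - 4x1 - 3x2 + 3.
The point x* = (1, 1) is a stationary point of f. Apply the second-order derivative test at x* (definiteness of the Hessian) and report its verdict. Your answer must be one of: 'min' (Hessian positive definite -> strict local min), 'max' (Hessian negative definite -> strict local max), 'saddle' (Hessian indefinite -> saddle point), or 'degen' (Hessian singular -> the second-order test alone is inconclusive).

Compute the Hessian H = grad^2 f:
  H = [[8, -4], [-4, 7]]
Verify stationarity: grad f(x*) = H x* + g = (0, 0).
Eigenvalues of H: 3.4689, 11.5311.
Both eigenvalues > 0, so H is positive definite -> x* is a strict local min.

min


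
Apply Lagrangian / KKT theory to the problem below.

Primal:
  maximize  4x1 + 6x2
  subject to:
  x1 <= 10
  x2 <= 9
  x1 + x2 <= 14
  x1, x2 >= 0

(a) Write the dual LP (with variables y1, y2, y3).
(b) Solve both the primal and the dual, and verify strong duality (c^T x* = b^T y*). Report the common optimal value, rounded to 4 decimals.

The standard primal-dual pair for 'max c^T x s.t. A x <= b, x >= 0' is:
  Dual:  min b^T y  s.t.  A^T y >= c,  y >= 0.

So the dual LP is:
  minimize  10y1 + 9y2 + 14y3
  subject to:
    y1 + y3 >= 4
    y2 + y3 >= 6
    y1, y2, y3 >= 0

Solving the primal: x* = (5, 9).
  primal value c^T x* = 74.
Solving the dual: y* = (0, 2, 4).
  dual value b^T y* = 74.
Strong duality: c^T x* = b^T y*. Confirmed.

74


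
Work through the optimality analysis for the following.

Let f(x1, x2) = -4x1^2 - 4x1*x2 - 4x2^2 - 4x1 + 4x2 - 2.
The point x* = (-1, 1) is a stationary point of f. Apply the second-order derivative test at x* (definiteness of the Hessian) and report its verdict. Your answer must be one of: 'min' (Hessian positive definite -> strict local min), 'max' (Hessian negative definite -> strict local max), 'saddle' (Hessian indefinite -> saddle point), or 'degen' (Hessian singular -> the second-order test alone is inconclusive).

Compute the Hessian H = grad^2 f:
  H = [[-8, -4], [-4, -8]]
Verify stationarity: grad f(x*) = H x* + g = (0, 0).
Eigenvalues of H: -12, -4.
Both eigenvalues < 0, so H is negative definite -> x* is a strict local max.

max


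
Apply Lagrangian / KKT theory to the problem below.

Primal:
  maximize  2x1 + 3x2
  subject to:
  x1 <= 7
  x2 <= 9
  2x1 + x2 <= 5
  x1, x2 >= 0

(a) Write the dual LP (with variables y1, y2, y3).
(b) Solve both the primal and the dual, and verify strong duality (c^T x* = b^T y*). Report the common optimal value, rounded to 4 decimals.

The standard primal-dual pair for 'max c^T x s.t. A x <= b, x >= 0' is:
  Dual:  min b^T y  s.t.  A^T y >= c,  y >= 0.

So the dual LP is:
  minimize  7y1 + 9y2 + 5y3
  subject to:
    y1 + 2y3 >= 2
    y2 + y3 >= 3
    y1, y2, y3 >= 0

Solving the primal: x* = (0, 5).
  primal value c^T x* = 15.
Solving the dual: y* = (0, 0, 3).
  dual value b^T y* = 15.
Strong duality: c^T x* = b^T y*. Confirmed.

15


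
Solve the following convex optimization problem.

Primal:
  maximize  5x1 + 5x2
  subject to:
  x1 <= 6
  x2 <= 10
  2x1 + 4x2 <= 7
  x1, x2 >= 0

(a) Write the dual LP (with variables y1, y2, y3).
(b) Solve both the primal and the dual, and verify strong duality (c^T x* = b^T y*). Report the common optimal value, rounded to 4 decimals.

The standard primal-dual pair for 'max c^T x s.t. A x <= b, x >= 0' is:
  Dual:  min b^T y  s.t.  A^T y >= c,  y >= 0.

So the dual LP is:
  minimize  6y1 + 10y2 + 7y3
  subject to:
    y1 + 2y3 >= 5
    y2 + 4y3 >= 5
    y1, y2, y3 >= 0

Solving the primal: x* = (3.5, 0).
  primal value c^T x* = 17.5.
Solving the dual: y* = (0, 0, 2.5).
  dual value b^T y* = 17.5.
Strong duality: c^T x* = b^T y*. Confirmed.

17.5


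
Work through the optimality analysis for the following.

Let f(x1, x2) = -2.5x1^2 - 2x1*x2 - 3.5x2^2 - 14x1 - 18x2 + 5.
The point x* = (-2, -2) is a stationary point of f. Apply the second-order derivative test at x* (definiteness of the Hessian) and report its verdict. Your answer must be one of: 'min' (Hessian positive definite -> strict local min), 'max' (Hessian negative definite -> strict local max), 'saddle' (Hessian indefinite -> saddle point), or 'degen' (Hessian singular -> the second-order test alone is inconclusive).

Compute the Hessian H = grad^2 f:
  H = [[-5, -2], [-2, -7]]
Verify stationarity: grad f(x*) = H x* + g = (0, 0).
Eigenvalues of H: -8.2361, -3.7639.
Both eigenvalues < 0, so H is negative definite -> x* is a strict local max.

max


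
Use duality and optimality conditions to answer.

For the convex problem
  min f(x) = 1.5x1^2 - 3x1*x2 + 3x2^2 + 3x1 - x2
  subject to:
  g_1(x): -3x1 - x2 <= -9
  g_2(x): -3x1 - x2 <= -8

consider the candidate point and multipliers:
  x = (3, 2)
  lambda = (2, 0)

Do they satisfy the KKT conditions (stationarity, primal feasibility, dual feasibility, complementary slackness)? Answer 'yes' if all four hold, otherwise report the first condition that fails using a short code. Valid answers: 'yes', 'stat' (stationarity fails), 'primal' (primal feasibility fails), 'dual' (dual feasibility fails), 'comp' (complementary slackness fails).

Gradient of f: grad f(x) = Q x + c = (6, 2)
Constraint values g_i(x) = a_i^T x - b_i:
  g_1((3, 2)) = -2
  g_2((3, 2)) = -3
Stationarity residual: grad f(x) + sum_i lambda_i a_i = (0, 0)
  -> stationarity OK
Primal feasibility (all g_i <= 0): OK
Dual feasibility (all lambda_i >= 0): OK
Complementary slackness (lambda_i * g_i(x) = 0 for all i): FAILS

Verdict: the first failing condition is complementary_slackness -> comp.

comp


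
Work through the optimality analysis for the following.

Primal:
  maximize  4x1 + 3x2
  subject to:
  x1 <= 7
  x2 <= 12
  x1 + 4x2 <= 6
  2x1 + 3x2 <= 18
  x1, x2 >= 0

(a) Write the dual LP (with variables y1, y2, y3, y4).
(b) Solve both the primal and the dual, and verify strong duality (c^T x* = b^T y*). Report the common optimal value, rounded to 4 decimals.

The standard primal-dual pair for 'max c^T x s.t. A x <= b, x >= 0' is:
  Dual:  min b^T y  s.t.  A^T y >= c,  y >= 0.

So the dual LP is:
  minimize  7y1 + 12y2 + 6y3 + 18y4
  subject to:
    y1 + y3 + 2y4 >= 4
    y2 + 4y3 + 3y4 >= 3
    y1, y2, y3, y4 >= 0

Solving the primal: x* = (6, 0).
  primal value c^T x* = 24.
Solving the dual: y* = (0, 0, 4, 0).
  dual value b^T y* = 24.
Strong duality: c^T x* = b^T y*. Confirmed.

24


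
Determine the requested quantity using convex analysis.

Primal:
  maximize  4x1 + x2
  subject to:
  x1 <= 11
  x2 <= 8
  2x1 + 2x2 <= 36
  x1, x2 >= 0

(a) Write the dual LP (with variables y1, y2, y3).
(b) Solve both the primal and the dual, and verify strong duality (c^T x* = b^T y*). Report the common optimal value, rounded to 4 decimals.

The standard primal-dual pair for 'max c^T x s.t. A x <= b, x >= 0' is:
  Dual:  min b^T y  s.t.  A^T y >= c,  y >= 0.

So the dual LP is:
  minimize  11y1 + 8y2 + 36y3
  subject to:
    y1 + 2y3 >= 4
    y2 + 2y3 >= 1
    y1, y2, y3 >= 0

Solving the primal: x* = (11, 7).
  primal value c^T x* = 51.
Solving the dual: y* = (3, 0, 0.5).
  dual value b^T y* = 51.
Strong duality: c^T x* = b^T y*. Confirmed.

51


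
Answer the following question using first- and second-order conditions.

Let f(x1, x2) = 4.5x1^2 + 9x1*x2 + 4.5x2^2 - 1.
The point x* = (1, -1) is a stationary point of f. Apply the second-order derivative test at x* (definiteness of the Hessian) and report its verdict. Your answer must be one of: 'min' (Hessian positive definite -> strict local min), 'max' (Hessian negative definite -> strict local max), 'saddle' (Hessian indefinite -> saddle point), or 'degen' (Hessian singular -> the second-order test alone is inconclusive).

Compute the Hessian H = grad^2 f:
  H = [[9, 9], [9, 9]]
Verify stationarity: grad f(x*) = H x* + g = (0, 0).
Eigenvalues of H: 0, 18.
H has a zero eigenvalue (singular; positive semidefinite but not definite), so H is neither positive definite, negative definite, nor indefinite. The second-order test alone is inconclusive -> degen.
(Indeed, f is constant along the null direction of H through x*, so x* is not a strict local extremum.)

degen


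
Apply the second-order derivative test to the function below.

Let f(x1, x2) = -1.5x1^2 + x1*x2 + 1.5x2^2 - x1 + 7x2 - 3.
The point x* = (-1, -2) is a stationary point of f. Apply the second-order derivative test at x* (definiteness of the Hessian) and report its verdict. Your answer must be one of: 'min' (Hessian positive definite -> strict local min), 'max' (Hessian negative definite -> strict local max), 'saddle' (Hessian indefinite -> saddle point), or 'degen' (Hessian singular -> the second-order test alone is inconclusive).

Compute the Hessian H = grad^2 f:
  H = [[-3, 1], [1, 3]]
Verify stationarity: grad f(x*) = H x* + g = (0, 0).
Eigenvalues of H: -3.1623, 3.1623.
Eigenvalues have mixed signs, so H is indefinite -> x* is a saddle point.

saddle


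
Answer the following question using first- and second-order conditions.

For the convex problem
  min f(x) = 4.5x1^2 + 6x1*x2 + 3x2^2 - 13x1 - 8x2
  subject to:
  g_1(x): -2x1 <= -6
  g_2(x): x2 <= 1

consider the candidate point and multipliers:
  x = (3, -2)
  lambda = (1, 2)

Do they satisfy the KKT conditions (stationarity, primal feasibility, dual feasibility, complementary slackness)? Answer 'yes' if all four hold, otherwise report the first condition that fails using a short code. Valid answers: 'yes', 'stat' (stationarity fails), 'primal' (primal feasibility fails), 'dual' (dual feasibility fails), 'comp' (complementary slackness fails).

Gradient of f: grad f(x) = Q x + c = (2, -2)
Constraint values g_i(x) = a_i^T x - b_i:
  g_1((3, -2)) = 0
  g_2((3, -2)) = -3
Stationarity residual: grad f(x) + sum_i lambda_i a_i = (0, 0)
  -> stationarity OK
Primal feasibility (all g_i <= 0): OK
Dual feasibility (all lambda_i >= 0): OK
Complementary slackness (lambda_i * g_i(x) = 0 for all i): FAILS

Verdict: the first failing condition is complementary_slackness -> comp.

comp


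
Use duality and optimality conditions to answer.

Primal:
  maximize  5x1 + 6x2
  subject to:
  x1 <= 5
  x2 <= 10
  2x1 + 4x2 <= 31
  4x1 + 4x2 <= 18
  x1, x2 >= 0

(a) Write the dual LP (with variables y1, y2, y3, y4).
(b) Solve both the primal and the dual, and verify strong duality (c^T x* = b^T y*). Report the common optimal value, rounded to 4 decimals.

The standard primal-dual pair for 'max c^T x s.t. A x <= b, x >= 0' is:
  Dual:  min b^T y  s.t.  A^T y >= c,  y >= 0.

So the dual LP is:
  minimize  5y1 + 10y2 + 31y3 + 18y4
  subject to:
    y1 + 2y3 + 4y4 >= 5
    y2 + 4y3 + 4y4 >= 6
    y1, y2, y3, y4 >= 0

Solving the primal: x* = (0, 4.5).
  primal value c^T x* = 27.
Solving the dual: y* = (0, 0, 0, 1.5).
  dual value b^T y* = 27.
Strong duality: c^T x* = b^T y*. Confirmed.

27


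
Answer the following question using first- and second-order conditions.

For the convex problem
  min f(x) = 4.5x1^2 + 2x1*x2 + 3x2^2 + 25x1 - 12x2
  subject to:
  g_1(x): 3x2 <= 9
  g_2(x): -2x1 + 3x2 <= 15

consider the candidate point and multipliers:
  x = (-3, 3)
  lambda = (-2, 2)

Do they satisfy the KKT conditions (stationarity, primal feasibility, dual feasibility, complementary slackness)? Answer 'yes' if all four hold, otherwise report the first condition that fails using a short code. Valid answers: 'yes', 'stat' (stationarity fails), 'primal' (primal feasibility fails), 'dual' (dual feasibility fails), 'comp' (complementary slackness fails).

Gradient of f: grad f(x) = Q x + c = (4, 0)
Constraint values g_i(x) = a_i^T x - b_i:
  g_1((-3, 3)) = 0
  g_2((-3, 3)) = 0
Stationarity residual: grad f(x) + sum_i lambda_i a_i = (0, 0)
  -> stationarity OK
Primal feasibility (all g_i <= 0): OK
Dual feasibility (all lambda_i >= 0): FAILS
Complementary slackness (lambda_i * g_i(x) = 0 for all i): OK

Verdict: the first failing condition is dual_feasibility -> dual.

dual


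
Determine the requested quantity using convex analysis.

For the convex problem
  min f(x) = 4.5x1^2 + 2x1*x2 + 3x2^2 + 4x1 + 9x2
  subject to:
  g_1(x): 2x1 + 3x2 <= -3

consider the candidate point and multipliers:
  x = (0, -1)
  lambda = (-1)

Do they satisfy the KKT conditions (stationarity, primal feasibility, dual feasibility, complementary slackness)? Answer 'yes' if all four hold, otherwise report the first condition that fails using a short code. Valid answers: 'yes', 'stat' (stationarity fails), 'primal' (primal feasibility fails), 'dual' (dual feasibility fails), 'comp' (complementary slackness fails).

Gradient of f: grad f(x) = Q x + c = (2, 3)
Constraint values g_i(x) = a_i^T x - b_i:
  g_1((0, -1)) = 0
Stationarity residual: grad f(x) + sum_i lambda_i a_i = (0, 0)
  -> stationarity OK
Primal feasibility (all g_i <= 0): OK
Dual feasibility (all lambda_i >= 0): FAILS
Complementary slackness (lambda_i * g_i(x) = 0 for all i): OK

Verdict: the first failing condition is dual_feasibility -> dual.

dual


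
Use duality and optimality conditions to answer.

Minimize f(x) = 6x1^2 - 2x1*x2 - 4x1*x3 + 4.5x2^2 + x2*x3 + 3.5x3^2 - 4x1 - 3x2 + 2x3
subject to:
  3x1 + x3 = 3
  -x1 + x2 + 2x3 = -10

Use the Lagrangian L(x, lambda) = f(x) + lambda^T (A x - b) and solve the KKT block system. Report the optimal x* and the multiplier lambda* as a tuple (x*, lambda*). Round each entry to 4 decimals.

Form the Lagrangian:
  L(x, lambda) = (1/2) x^T Q x + c^T x + lambda^T (A x - b)
Stationarity (grad_x L = 0): Q x + c + A^T lambda = 0.
Primal feasibility: A x = b.

This gives the KKT block system:
  [ Q   A^T ] [ x     ]   [-c ]
  [ A    0  ] [ lambda ] = [ b ]

Solving the linear system:
  x*      = (2.1553, -0.9128, -3.466)
  lambda* = (-6.1872, 18.9915)
  f(x*)   = 97.8309

x* = (2.1553, -0.9128, -3.466), lambda* = (-6.1872, 18.9915)


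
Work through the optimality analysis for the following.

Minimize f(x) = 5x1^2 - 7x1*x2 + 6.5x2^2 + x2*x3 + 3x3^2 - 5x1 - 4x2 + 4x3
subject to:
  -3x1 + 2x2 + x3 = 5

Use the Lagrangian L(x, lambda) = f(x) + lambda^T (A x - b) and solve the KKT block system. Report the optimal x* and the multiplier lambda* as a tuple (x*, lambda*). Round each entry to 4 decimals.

Form the Lagrangian:
  L(x, lambda) = (1/2) x^T Q x + c^T x + lambda^T (A x - b)
Stationarity (grad_x L = 0): Q x + c + A^T lambda = 0.
Primal feasibility: A x = b.

This gives the KKT block system:
  [ Q   A^T ] [ x     ]   [-c ]
  [ A    0  ] [ lambda ] = [ b ]

Solving the linear system:
  x*      = (-1.0176, 0.7969, 0.3535)
  lambda* = (-6.918)
  f(x*)   = 18.9521

x* = (-1.0176, 0.7969, 0.3535), lambda* = (-6.918)


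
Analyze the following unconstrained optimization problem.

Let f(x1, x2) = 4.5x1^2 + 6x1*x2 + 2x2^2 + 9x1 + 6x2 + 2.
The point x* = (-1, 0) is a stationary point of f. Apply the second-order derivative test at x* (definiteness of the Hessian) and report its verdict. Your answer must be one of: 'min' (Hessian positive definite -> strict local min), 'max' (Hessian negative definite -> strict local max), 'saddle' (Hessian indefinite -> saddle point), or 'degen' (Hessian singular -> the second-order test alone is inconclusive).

Compute the Hessian H = grad^2 f:
  H = [[9, 6], [6, 4]]
Verify stationarity: grad f(x*) = H x* + g = (0, 0).
Eigenvalues of H: 0, 13.
H has a zero eigenvalue (singular; positive semidefinite but not definite), so H is neither positive definite, negative definite, nor indefinite. The second-order test alone is inconclusive -> degen.
(Indeed, f is constant along the null direction of H through x*, so x* is not a strict local extremum.)

degen


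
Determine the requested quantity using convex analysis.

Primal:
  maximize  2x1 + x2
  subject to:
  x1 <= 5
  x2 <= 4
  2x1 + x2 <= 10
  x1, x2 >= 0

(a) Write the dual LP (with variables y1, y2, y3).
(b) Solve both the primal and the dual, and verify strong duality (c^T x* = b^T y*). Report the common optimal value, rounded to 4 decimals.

The standard primal-dual pair for 'max c^T x s.t. A x <= b, x >= 0' is:
  Dual:  min b^T y  s.t.  A^T y >= c,  y >= 0.

So the dual LP is:
  minimize  5y1 + 4y2 + 10y3
  subject to:
    y1 + 2y3 >= 2
    y2 + y3 >= 1
    y1, y2, y3 >= 0

Solving the primal: x* = (5, 0).
  primal value c^T x* = 10.
Solving the dual: y* = (0, 0, 1).
  dual value b^T y* = 10.
Strong duality: c^T x* = b^T y*. Confirmed.

10


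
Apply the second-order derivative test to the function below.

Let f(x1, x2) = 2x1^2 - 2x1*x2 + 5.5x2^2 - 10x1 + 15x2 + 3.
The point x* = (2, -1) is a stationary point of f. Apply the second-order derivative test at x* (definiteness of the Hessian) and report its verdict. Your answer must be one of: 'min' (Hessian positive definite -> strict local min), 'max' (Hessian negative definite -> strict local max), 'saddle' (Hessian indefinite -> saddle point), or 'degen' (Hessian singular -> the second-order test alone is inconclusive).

Compute the Hessian H = grad^2 f:
  H = [[4, -2], [-2, 11]]
Verify stationarity: grad f(x*) = H x* + g = (0, 0).
Eigenvalues of H: 3.4689, 11.5311.
Both eigenvalues > 0, so H is positive definite -> x* is a strict local min.

min


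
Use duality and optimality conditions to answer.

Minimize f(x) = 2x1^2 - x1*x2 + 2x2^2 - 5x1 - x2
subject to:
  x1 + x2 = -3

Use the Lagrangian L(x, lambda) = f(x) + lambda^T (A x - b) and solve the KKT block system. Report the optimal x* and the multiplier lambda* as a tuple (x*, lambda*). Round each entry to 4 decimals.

Form the Lagrangian:
  L(x, lambda) = (1/2) x^T Q x + c^T x + lambda^T (A x - b)
Stationarity (grad_x L = 0): Q x + c + A^T lambda = 0.
Primal feasibility: A x = b.

This gives the KKT block system:
  [ Q   A^T ] [ x     ]   [-c ]
  [ A    0  ] [ lambda ] = [ b ]

Solving the linear system:
  x*      = (-1.1, -1.9)
  lambda* = (7.5)
  f(x*)   = 14.95

x* = (-1.1, -1.9), lambda* = (7.5)


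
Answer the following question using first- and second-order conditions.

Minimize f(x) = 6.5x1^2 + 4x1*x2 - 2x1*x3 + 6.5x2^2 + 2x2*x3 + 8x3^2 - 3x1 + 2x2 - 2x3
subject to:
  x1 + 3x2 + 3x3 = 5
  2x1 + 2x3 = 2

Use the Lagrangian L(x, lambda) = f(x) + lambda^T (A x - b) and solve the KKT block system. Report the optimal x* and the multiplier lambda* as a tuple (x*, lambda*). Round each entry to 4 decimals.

Form the Lagrangian:
  L(x, lambda) = (1/2) x^T Q x + c^T x + lambda^T (A x - b)
Stationarity (grad_x L = 0): Q x + c + A^T lambda = 0.
Primal feasibility: A x = b.

This gives the KKT block system:
  [ Q   A^T ] [ x     ]   [-c ]
  [ A    0  ] [ lambda ] = [ b ]

Solving the linear system:
  x*      = (0.2225, 0.815, 0.7775)
  lambda* = (-5.0134, 1.7078)
  f(x*)   = 10.5295

x* = (0.2225, 0.815, 0.7775), lambda* = (-5.0134, 1.7078)


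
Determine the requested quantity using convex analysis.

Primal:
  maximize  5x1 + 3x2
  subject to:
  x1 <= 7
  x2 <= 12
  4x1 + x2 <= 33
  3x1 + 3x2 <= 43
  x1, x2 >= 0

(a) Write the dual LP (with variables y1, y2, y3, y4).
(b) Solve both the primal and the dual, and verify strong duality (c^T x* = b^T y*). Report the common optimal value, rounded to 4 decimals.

The standard primal-dual pair for 'max c^T x s.t. A x <= b, x >= 0' is:
  Dual:  min b^T y  s.t.  A^T y >= c,  y >= 0.

So the dual LP is:
  minimize  7y1 + 12y2 + 33y3 + 43y4
  subject to:
    y1 + 4y3 + 3y4 >= 5
    y2 + y3 + 3y4 >= 3
    y1, y2, y3, y4 >= 0

Solving the primal: x* = (6.2222, 8.1111).
  primal value c^T x* = 55.4444.
Solving the dual: y* = (0, 0, 0.6667, 0.7778).
  dual value b^T y* = 55.4444.
Strong duality: c^T x* = b^T y*. Confirmed.

55.4444


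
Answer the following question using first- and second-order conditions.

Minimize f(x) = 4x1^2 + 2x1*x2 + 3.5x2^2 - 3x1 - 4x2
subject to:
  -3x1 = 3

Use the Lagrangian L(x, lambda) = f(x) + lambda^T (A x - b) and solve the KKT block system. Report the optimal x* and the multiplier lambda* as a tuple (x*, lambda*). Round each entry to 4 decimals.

Form the Lagrangian:
  L(x, lambda) = (1/2) x^T Q x + c^T x + lambda^T (A x - b)
Stationarity (grad_x L = 0): Q x + c + A^T lambda = 0.
Primal feasibility: A x = b.

This gives the KKT block system:
  [ Q   A^T ] [ x     ]   [-c ]
  [ A    0  ] [ lambda ] = [ b ]

Solving the linear system:
  x*      = (-1, 0.8571)
  lambda* = (-3.0952)
  f(x*)   = 4.4286

x* = (-1, 0.8571), lambda* = (-3.0952)


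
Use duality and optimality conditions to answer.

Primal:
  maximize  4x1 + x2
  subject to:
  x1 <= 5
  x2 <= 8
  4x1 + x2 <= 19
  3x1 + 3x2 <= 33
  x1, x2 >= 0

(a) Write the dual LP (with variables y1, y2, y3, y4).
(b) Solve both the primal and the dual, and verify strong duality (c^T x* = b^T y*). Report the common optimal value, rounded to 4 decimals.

The standard primal-dual pair for 'max c^T x s.t. A x <= b, x >= 0' is:
  Dual:  min b^T y  s.t.  A^T y >= c,  y >= 0.

So the dual LP is:
  minimize  5y1 + 8y2 + 19y3 + 33y4
  subject to:
    y1 + 4y3 + 3y4 >= 4
    y2 + y3 + 3y4 >= 1
    y1, y2, y3, y4 >= 0

Solving the primal: x* = (2.75, 8).
  primal value c^T x* = 19.
Solving the dual: y* = (0, 0, 1, 0).
  dual value b^T y* = 19.
Strong duality: c^T x* = b^T y*. Confirmed.

19


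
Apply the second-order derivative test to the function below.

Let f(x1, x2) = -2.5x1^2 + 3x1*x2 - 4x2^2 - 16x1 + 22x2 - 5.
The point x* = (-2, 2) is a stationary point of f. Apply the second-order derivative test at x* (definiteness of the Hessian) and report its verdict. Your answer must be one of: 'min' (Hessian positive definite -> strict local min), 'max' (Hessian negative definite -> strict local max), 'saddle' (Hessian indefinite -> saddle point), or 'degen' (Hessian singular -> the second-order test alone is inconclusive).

Compute the Hessian H = grad^2 f:
  H = [[-5, 3], [3, -8]]
Verify stationarity: grad f(x*) = H x* + g = (0, 0).
Eigenvalues of H: -9.8541, -3.1459.
Both eigenvalues < 0, so H is negative definite -> x* is a strict local max.

max


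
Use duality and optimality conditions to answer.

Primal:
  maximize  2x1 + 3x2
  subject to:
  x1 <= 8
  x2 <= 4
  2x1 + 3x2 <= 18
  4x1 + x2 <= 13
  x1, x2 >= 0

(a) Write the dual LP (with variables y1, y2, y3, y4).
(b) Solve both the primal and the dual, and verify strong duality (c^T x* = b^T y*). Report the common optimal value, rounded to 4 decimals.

The standard primal-dual pair for 'max c^T x s.t. A x <= b, x >= 0' is:
  Dual:  min b^T y  s.t.  A^T y >= c,  y >= 0.

So the dual LP is:
  minimize  8y1 + 4y2 + 18y3 + 13y4
  subject to:
    y1 + 2y3 + 4y4 >= 2
    y2 + 3y3 + y4 >= 3
    y1, y2, y3, y4 >= 0

Solving the primal: x* = (2.25, 4).
  primal value c^T x* = 16.5.
Solving the dual: y* = (0, 2.5, 0, 0.5).
  dual value b^T y* = 16.5.
Strong duality: c^T x* = b^T y*. Confirmed.

16.5


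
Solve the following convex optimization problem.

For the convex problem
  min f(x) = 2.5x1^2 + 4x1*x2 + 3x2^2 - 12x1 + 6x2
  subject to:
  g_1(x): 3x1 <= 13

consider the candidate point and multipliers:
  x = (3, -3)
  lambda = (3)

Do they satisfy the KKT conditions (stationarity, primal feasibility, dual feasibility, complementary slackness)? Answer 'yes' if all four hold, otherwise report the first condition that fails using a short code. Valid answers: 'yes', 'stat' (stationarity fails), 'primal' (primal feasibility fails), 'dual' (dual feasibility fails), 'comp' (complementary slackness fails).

Gradient of f: grad f(x) = Q x + c = (-9, 0)
Constraint values g_i(x) = a_i^T x - b_i:
  g_1((3, -3)) = -4
Stationarity residual: grad f(x) + sum_i lambda_i a_i = (0, 0)
  -> stationarity OK
Primal feasibility (all g_i <= 0): OK
Dual feasibility (all lambda_i >= 0): OK
Complementary slackness (lambda_i * g_i(x) = 0 for all i): FAILS

Verdict: the first failing condition is complementary_slackness -> comp.

comp
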